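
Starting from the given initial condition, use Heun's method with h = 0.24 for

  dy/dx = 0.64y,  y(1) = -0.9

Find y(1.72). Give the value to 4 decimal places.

Heun: k1 = f(x_n, y_n); k2 = f(x_n + h, y_n + h·k1); y_{n+1} = y_n + (h/2)·(k1 + k2).
x=1.000000, y=-0.900000:
  k1 = f(1.000000, -0.900000) = -0.576000
  k2 = f(1.240000, -1.038240) = -0.664474
  y ← -0.900000 + (0.24/2)·(-0.576000 + (-0.664474)) = -1.048857
x=1.240000, y=-1.048857:
  k1 = f(1.240000, -1.048857) = -0.671268
  k2 = f(1.480000, -1.209961) = -0.774375
  y ← -1.048857 + (0.24/2)·(-0.671268 + (-0.774375)) = -1.222334
x=1.480000, y=-1.222334:
  k1 = f(1.480000, -1.222334) = -0.782294
  k2 = f(1.720000, -1.410085) = -0.902454
  y ← -1.222334 + (0.24/2)·(-0.782294 + (-0.902454)) = -1.424504
y(1.72) ≈ -1.4245

-1.4245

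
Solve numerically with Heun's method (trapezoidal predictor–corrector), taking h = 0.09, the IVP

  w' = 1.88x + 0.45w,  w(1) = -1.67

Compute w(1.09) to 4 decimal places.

Heun: k1 = f(x_n, w_n); k2 = f(x_n + h, w_n + h·k1); w_{n+1} = w_n + (h/2)·(k1 + k2).
x=1.000000, w=-1.670000:
  k1 = f(1.000000, -1.670000) = 1.128500
  k2 = f(1.090000, -1.568435) = 1.343404
  w ← -1.670000 + (0.09/2)·(1.128500 + 1.343404) = -1.558764
w(1.09) ≈ -1.5588

-1.5588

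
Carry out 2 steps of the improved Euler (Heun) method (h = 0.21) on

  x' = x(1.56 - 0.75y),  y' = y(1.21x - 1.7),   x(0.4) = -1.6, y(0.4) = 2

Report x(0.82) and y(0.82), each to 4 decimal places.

-2.2752, 0.5376

Heun on (x,y): k1 = f(t_n, state_n); k2 = f(t_n + h, state_n + h·k1); state_{n+1} = state_n + (h/2)·(k1 + k2).
0.400000: (-1.600000, 2.000000)
  k1 = (-0.096000, -7.272000)
  predictor → (-1.620160, 0.472880)
  k2 = (-1.952844, -1.730927)
  → (-1.815129, 1.054693)
0.610000: (-1.815129, 1.054693)
  k1 = (-1.395798, -4.109405)
  predictor → (-2.108246, 0.191718)
  k2 = (-2.985723, -0.814987)
  → (-2.275188, 0.537631)
(x(0.82), y(0.82)) ≈ (-2.2752, 0.5376)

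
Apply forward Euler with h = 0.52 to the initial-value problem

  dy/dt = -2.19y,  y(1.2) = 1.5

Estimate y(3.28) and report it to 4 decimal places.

0.0006

Euler: y_{n+1} = y_n + h·f(t_n, y_n).
t=1.200000, y=1.500000: f=-3.285000 → y ← 1.500000 + 0.52·(-3.285000) = -0.208200
t=1.720000, y=-0.208200: f=0.455958 → y ← -0.208200 + 0.52·0.455958 = 0.028898
t=2.240000, y=0.028898: f=-0.063287 → y ← 0.028898 + 0.52·(-0.063287) = -0.004011
t=2.760000, y=-0.004011: f=0.008784 → y ← -0.004011 + 0.52·0.008784 = 0.000557
y(3.28) ≈ 0.0006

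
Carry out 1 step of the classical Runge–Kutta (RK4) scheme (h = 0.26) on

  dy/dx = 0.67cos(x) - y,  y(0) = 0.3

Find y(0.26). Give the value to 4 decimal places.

RK4: k1 = f(x_n, y_n); k2 = f(x_n + h/2, y_n + (h/2)·k1); k3 = f(x_n + h/2, y_n + (h/2)·k2); k4 = f(x_n + h, y_n + h·k3); y_{n+1} = y_n + (h/6)·(k1 + 2k2 + 2k3 + k4).
x=0.000000, y=0.300000:
  k1 = f(0.000000, 0.300000) = 0.370000
  k2 = f(0.130000, 0.348100) = 0.316246
  k3 = f(0.130000, 0.341112) = 0.323234
  k4 = f(0.260000, 0.384041) = 0.263440
  y ← 0.300000 + (0.26/6)·(k1 + 2k2 + 2k3 + k4) = 0.382871
y(0.26) ≈ 0.3829

0.3829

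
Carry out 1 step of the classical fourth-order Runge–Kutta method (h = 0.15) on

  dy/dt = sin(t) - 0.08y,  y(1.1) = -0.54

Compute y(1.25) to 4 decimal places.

RK4: k1 = f(t_n, y_n); k2 = f(t_n + h/2, y_n + (h/2)·k1); k3 = f(t_n + h/2, y_n + (h/2)·k2); k4 = f(t_n + h, y_n + h·k3); y_{n+1} = y_n + (h/6)·(k1 + 2k2 + 2k3 + k4).
t=1.100000, y=-0.540000:
  k1 = f(1.100000, -0.540000) = 0.934407
  k2 = f(1.175000, -0.469919) = 0.960283
  k3 = f(1.175000, -0.467979) = 0.960128
  k4 = f(1.250000, -0.395981) = 0.980663
  y ← -0.540000 + (0.15/6)·(k1 + 2k2 + 2k3 + k4) = -0.396103
y(1.25) ≈ -0.3961

-0.3961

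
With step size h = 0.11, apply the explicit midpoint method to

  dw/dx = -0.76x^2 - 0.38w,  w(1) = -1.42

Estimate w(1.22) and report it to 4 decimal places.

-1.5050

Midpoint: k1 = f(x_n, w_n); k2 = f(x_n + h/2, w_n + (h/2)·k1); w_{n+1} = w_n + h·k2.
x=1.000000, w=-1.420000:
  k1 = f(1.000000, -1.420000) = -0.220400
  k2 = f(1.055000, -1.432122) = -0.301693
  w ← -1.420000 + 0.11·(-0.301693) = -1.453186
x=1.110000, w=-1.453186:
  k1 = f(1.110000, -1.453186) = -0.384185
  k2 = f(1.165000, -1.474316) = -0.471251
  w ← -1.453186 + 0.11·(-0.471251) = -1.505024
w(1.22) ≈ -1.5050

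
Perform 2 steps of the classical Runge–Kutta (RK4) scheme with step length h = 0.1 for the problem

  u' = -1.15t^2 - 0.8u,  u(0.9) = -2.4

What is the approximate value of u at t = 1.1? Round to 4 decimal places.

-2.2595

RK4: k1 = f(t_n, u_n); k2 = f(t_n + h/2, u_n + (h/2)·k1); k3 = f(t_n + h/2, u_n + (h/2)·k2); k4 = f(t_n + h, u_n + h·k3); u_{n+1} = u_n + (h/6)·(k1 + 2k2 + 2k3 + k4).
t=0.900000, u=-2.400000:
  k1 = f(0.900000, -2.400000) = 0.988500
  k2 = f(0.950000, -2.350575) = 0.842585
  k3 = f(0.950000, -2.357871) = 0.848422
  k4 = f(1.000000, -2.315158) = 0.702126
  u ← -2.400000 + (0.1/6)·(k1 + 2k2 + 2k3 + k4) = -2.315456
t=1.000000, u=-2.315456:
  k1 = f(1.000000, -2.315456) = 0.702365
  k2 = f(1.050000, -2.280338) = 0.556395
  k3 = f(1.050000, -2.287636) = 0.562234
  k4 = f(1.100000, -2.259233) = 0.415886
  u ← -2.315456 + (0.1/6)·(k1 + 2k2 + 2k3 + k4) = -2.259531
u(1.1) ≈ -2.2595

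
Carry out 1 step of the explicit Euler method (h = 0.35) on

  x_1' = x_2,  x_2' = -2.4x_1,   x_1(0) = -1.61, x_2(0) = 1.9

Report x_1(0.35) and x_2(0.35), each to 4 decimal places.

Euler on (x_1,x_2): x_1_{n+1} = x_1_n + h·x_1', x_2_{n+1} = x_2_n + h·x_2'.
0.000000: (-1.610000, 1.900000); f=(1.900000, 3.864000) → (-0.945000, 3.252400)
(x_1(0.35), x_2(0.35)) ≈ (-0.9450, 3.2524)

-0.9450, 3.2524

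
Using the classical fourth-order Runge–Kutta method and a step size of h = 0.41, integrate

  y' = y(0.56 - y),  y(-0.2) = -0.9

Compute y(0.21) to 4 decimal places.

RK4: k1 = f(x_n, y_n); k2 = f(x_n + h/2, y_n + (h/2)·k1); k3 = f(x_n + h/2, y_n + (h/2)·k2); k4 = f(x_n + h, y_n + h·k3); y_{n+1} = y_n + (h/6)·(k1 + 2k2 + 2k3 + k4).
x=-0.200000, y=-0.900000:
  k1 = f(-0.200000, -0.900000) = -1.314000
  k2 = f(0.005000, -1.169370) = -2.022273
  k3 = f(0.005000, -1.314566) = -2.464241
  k4 = f(0.210000, -1.910339) = -4.719184
  y ← -0.900000 + (0.41/6)·(k1 + 2k2 + 2k3 + k4) = -1.925425
y(0.21) ≈ -1.9254

-1.9254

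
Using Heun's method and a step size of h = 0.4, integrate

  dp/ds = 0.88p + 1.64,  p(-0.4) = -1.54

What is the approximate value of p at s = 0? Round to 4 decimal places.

Heun: k1 = f(s_n, p_n); k2 = f(s_n + h, p_n + h·k1); p_{n+1} = p_n + (h/2)·(k1 + k2).
s=-0.400000, p=-1.540000:
  k1 = f(-0.400000, -1.540000) = 0.284800
  k2 = f(0.000000, -1.426080) = 0.385050
  p ← -1.540000 + (0.4/2)·(0.284800 + 0.385050) = -1.406030
p(0) ≈ -1.4060

-1.4060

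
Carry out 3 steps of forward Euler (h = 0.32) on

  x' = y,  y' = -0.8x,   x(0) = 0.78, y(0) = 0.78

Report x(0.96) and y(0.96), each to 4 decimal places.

Euler on (x,y): x_{n+1} = x_n + h·x', y_{n+1} = y_n + h·y'.
0.000000: (0.780000, 0.780000); f=(0.780000, -0.624000) → (1.029600, 0.580320)
0.320000: (1.029600, 0.580320); f=(0.580320, -0.823680) → (1.215302, 0.316742)
0.640000: (1.215302, 0.316742); f=(0.316742, -0.972242) → (1.316660, 0.005625)
(x(0.96), y(0.96)) ≈ (1.3167, 0.0056)

1.3167, 0.0056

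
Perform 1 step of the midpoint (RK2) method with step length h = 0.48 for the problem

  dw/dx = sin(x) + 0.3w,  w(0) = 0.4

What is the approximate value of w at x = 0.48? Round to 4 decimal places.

Midpoint: k1 = f(x_n, w_n); k2 = f(x_n + h/2, w_n + (h/2)·k1); w_{n+1} = w_n + h·k2.
x=0.000000, w=0.400000:
  k1 = f(0.000000, 0.400000) = 0.120000
  k2 = f(0.240000, 0.428800) = 0.366343
  w ← 0.400000 + 0.48·0.366343 = 0.575844
w(0.48) ≈ 0.5758

0.5758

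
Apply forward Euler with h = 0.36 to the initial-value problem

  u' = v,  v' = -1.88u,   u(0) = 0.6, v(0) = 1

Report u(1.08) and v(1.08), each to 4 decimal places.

1.1537, -0.8502

Euler on (u,v): u_{n+1} = u_n + h·u', v_{n+1} = v_n + h·v'.
0.000000: (0.600000, 1.000000); f=(1.000000, -1.128000) → (0.960000, 0.593920)
0.360000: (0.960000, 0.593920); f=(0.593920, -1.804800) → (1.173811, -0.055808)
0.720000: (1.173811, -0.055808); f=(-0.055808, -2.206765) → (1.153720, -0.850243)
(u(1.08), v(1.08)) ≈ (1.1537, -0.8502)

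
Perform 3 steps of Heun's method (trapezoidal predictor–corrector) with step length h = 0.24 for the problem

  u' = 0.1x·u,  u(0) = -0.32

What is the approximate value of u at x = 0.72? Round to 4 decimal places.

-0.3284

Heun: k1 = f(x_n, u_n); k2 = f(x_n + h, u_n + h·k1); u_{n+1} = u_n + (h/2)·(k1 + k2).
x=0.000000, u=-0.320000:
  k1 = f(0.000000, -0.320000) = 0.000000
  k2 = f(0.240000, -0.320000) = -0.007680
  u ← -0.320000 + (0.24/2)·(0.000000 + (-0.007680)) = -0.320922
x=0.240000, u=-0.320922:
  k1 = f(0.240000, -0.320922) = -0.007702
  k2 = f(0.480000, -0.322770) = -0.015493
  u ← -0.320922 + (0.24/2)·(-0.007702 + (-0.015493)) = -0.323705
x=0.480000, u=-0.323705:
  k1 = f(0.480000, -0.323705) = -0.015538
  k2 = f(0.720000, -0.327434) = -0.023575
  u ← -0.323705 + (0.24/2)·(-0.015538 + (-0.023575)) = -0.328399
u(0.72) ≈ -0.3284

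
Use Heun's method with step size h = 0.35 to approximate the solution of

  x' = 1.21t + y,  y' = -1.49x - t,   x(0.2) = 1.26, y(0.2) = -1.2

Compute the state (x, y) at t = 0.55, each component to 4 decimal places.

0.8716, -1.9009

Heun on (x,y): k1 = f(t_n, state_n); k2 = f(t_n + h, state_n + h·k1); state_{n+1} = state_n + (h/2)·(k1 + k2).
0.200000: (1.260000, -1.200000)
  k1 = (-0.958000, -2.077400)
  predictor → (0.924700, -1.927090)
  k2 = (-1.261590, -1.927803)
  → (0.871572, -1.900911)
(x(0.55), y(0.55)) ≈ (0.8716, -1.9009)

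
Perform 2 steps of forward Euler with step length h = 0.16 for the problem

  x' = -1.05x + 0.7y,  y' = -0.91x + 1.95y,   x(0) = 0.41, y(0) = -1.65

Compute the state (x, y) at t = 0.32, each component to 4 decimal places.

Euler on (x,y): x_{n+1} = x_n + h·x', y_{n+1} = y_n + h·y'.
0.000000: (0.410000, -1.650000); f=(-1.585500, -3.590600) → (0.156320, -2.224496)
0.160000: (0.156320, -2.224496); f=(-1.721283, -4.480018) → (-0.119085, -2.941299)
(x(0.32), y(0.32)) ≈ (-0.1191, -2.9413)

-0.1191, -2.9413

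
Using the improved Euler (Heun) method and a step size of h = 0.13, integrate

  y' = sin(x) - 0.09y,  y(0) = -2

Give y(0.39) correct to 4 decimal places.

-1.8568

Heun: k1 = f(x_n, y_n); k2 = f(x_n + h, y_n + h·k1); y_{n+1} = y_n + (h/2)·(k1 + k2).
x=0.000000, y=-2.000000:
  k1 = f(0.000000, -2.000000) = 0.180000
  k2 = f(0.130000, -1.976600) = 0.307528
  y ← -2.000000 + (0.13/2)·(0.180000 + 0.307528) = -1.968311
x=0.130000, y=-1.968311:
  k1 = f(0.130000, -1.968311) = 0.306782
  k2 = f(0.260000, -1.928429) = 0.430639
  y ← -1.968311 + (0.13/2)·(0.306782 + 0.430639) = -1.920378
x=0.260000, y=-1.920378:
  k1 = f(0.260000, -1.920378) = 0.429915
  k2 = f(0.390000, -1.864489) = 0.547992
  y ← -1.920378 + (0.13/2)·(0.429915 + 0.547992) = -1.856814
y(0.39) ≈ -1.8568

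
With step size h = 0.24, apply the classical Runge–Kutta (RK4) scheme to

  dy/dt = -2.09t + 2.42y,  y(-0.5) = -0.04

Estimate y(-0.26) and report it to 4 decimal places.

0.1948

RK4: k1 = f(t_n, y_n); k2 = f(t_n + h/2, y_n + (h/2)·k1); k3 = f(t_n + h/2, y_n + (h/2)·k2); k4 = f(t_n + h, y_n + h·k3); y_{n+1} = y_n + (h/6)·(k1 + 2k2 + 2k3 + k4).
t=-0.500000, y=-0.040000:
  k1 = f(-0.500000, -0.040000) = 0.948200
  k2 = f(-0.380000, 0.073784) = 0.972757
  k3 = f(-0.380000, 0.076731) = 0.979889
  k4 = f(-0.260000, 0.195173) = 1.015719
  y ← -0.040000 + (0.24/6)·(k1 + 2k2 + 2k3 + k4) = 0.194768
y(-0.26) ≈ 0.1948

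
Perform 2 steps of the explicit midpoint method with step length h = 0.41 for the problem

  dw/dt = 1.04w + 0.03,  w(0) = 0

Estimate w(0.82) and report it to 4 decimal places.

Midpoint: k1 = f(t_n, w_n); k2 = f(t_n + h/2, w_n + (h/2)·k1); w_{n+1} = w_n + h·k2.
t=0.000000, w=0.000000:
  k1 = f(0.000000, 0.000000) = 0.030000
  k2 = f(0.205000, 0.006150) = 0.036396
  w ← 0.000000 + 0.41·0.036396 = 0.014922
t=0.410000, w=0.014922:
  k1 = f(0.410000, 0.014922) = 0.045519
  k2 = f(0.615000, 0.024254) = 0.055224
  w ← 0.014922 + 0.41·0.055224 = 0.037564
w(0.82) ≈ 0.0376

0.0376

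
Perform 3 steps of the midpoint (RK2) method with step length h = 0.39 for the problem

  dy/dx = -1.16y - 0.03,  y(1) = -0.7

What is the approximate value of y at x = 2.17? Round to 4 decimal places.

Midpoint: k1 = f(x_n, y_n); k2 = f(x_n + h/2, y_n + (h/2)·k1); y_{n+1} = y_n + h·k2.
x=1.000000, y=-0.700000:
  k1 = f(1.000000, -0.700000) = 0.782000
  k2 = f(1.195000, -0.547510) = 0.605112
  y ← -0.700000 + 0.39·0.605112 = -0.464006
x=1.390000, y=-0.464006:
  k1 = f(1.390000, -0.464006) = 0.508248
  k2 = f(1.585000, -0.364898) = 0.393282
  y ← -0.464006 + 0.39·0.393282 = -0.310627
x=1.780000, y=-0.310627:
  k1 = f(1.780000, -0.310627) = 0.330327
  k2 = f(1.975000, -0.246213) = 0.255607
  y ← -0.310627 + 0.39·0.255607 = -0.210940
y(2.17) ≈ -0.2109

-0.2109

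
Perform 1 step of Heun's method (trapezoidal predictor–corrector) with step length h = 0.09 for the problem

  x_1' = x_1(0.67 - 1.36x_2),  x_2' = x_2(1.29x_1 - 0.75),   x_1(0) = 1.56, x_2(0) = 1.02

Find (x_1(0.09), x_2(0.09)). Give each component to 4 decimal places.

Heun on (x_1,x_2): k1 = f(s_n, state_n); k2 = f(s_n + h, state_n + h·k1); state_{n+1} = state_n + (h/2)·(k1 + k2).
0.000000: (1.560000, 1.020000)
  k1 = (-1.118832, 1.287648)
  predictor → (1.459305, 1.135888)
  k2 = (-1.276612, 1.286398)
  → (1.452205, 1.135832)
(x_1(0.09), x_2(0.09)) ≈ (1.4522, 1.1358)

1.4522, 1.1358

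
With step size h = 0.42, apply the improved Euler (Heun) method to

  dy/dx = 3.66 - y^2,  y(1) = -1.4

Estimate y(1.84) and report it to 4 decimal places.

0.8781

Heun: k1 = f(x_n, y_n); k2 = f(x_n + h, y_n + h·k1); y_{n+1} = y_n + (h/2)·(k1 + k2).
x=1.000000, y=-1.400000:
  k1 = f(1.000000, -1.400000) = 1.700000
  k2 = f(1.420000, -0.686000) = 3.189404
  y ← -1.400000 + (0.42/2)·(1.700000 + 3.189404) = -0.373225
x=1.420000, y=-0.373225:
  k1 = f(1.420000, -0.373225) = 3.520703
  k2 = f(1.840000, 1.105470) = 2.437936
  y ← -0.373225 + (0.42/2)·(3.520703 + 2.437936) = 0.878089
y(1.84) ≈ 0.8781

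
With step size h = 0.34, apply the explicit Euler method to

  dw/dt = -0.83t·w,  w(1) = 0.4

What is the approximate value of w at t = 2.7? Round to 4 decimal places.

0.0135

Euler: w_{n+1} = w_n + h·f(t_n, w_n).
t=1.000000, w=0.400000: f=-0.332000 → w ← 0.400000 + 0.34·(-0.332000) = 0.287120
t=1.340000, w=0.287120: f=-0.319335 → w ← 0.287120 + 0.34·(-0.319335) = 0.178546
t=1.680000, w=0.178546: f=-0.248965 → w ← 0.178546 + 0.34·(-0.248965) = 0.093898
t=2.020000, w=0.093898: f=-0.157430 → w ← 0.093898 + 0.34·(-0.157430) = 0.040372
t=2.360000, w=0.040372: f=-0.079081 → w ← 0.040372 + 0.34·(-0.079081) = 0.013485
w(2.7) ≈ 0.0135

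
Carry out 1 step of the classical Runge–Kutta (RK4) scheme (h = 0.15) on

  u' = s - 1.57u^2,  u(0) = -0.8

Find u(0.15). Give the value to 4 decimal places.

-0.9726

RK4: k1 = f(s_n, u_n); k2 = f(s_n + h/2, u_n + (h/2)·k1); k3 = f(s_n + h/2, u_n + (h/2)·k2); k4 = f(s_n + h, u_n + h·k3); u_{n+1} = u_n + (h/6)·(k1 + 2k2 + 2k3 + k4).
s=0.000000, u=-0.800000:
  k1 = f(0.000000, -0.800000) = -1.004800
  k2 = f(0.075000, -0.875360) = -1.128021
  k3 = f(0.075000, -0.884602) = -1.153556
  k4 = f(0.150000, -0.973033) = -1.336467
  u ← -0.800000 + (0.15/6)·(k1 + 2k2 + 2k3 + k4) = -0.972611
u(0.15) ≈ -0.9726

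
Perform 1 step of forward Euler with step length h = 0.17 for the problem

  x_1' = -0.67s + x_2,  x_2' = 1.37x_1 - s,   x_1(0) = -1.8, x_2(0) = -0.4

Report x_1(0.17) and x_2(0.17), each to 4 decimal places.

Euler on (x_1,x_2): x_1_{n+1} = x_1_n + h·x_1', x_2_{n+1} = x_2_n + h·x_2'.
0.000000: (-1.800000, -0.400000); f=(-0.400000, -2.466000) → (-1.868000, -0.819220)
(x_1(0.17), x_2(0.17)) ≈ (-1.8680, -0.8192)

-1.8680, -0.8192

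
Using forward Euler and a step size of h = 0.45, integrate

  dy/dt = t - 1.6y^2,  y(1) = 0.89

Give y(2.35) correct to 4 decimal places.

Euler: y_{n+1} = y_n + h·f(t_n, y_n).
t=1.000000, y=0.890000: f=-0.267360 → y ← 0.890000 + 0.45·(-0.267360) = 0.769688
t=1.450000, y=0.769688: f=0.502129 → y ← 0.769688 + 0.45·0.502129 = 0.995646
t=1.900000, y=0.995646: f=0.313903 → y ← 0.995646 + 0.45·0.313903 = 1.136902
y(2.35) ≈ 1.1369

1.1369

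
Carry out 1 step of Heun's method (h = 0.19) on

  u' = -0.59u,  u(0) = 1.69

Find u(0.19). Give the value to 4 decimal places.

1.5112

Heun: k1 = f(t_n, u_n); k2 = f(t_n + h, u_n + h·k1); u_{n+1} = u_n + (h/2)·(k1 + k2).
t=0.000000, u=1.690000:
  k1 = f(0.000000, 1.690000) = -0.997100
  k2 = f(0.190000, 1.500551) = -0.885325
  u ← 1.690000 + (0.19/2)·(-0.997100 + (-0.885325)) = 1.511170
u(0.19) ≈ 1.5112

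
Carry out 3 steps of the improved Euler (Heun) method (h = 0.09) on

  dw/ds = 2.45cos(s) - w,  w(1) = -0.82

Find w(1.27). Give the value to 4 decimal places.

Heun: k1 = f(s_n, w_n); k2 = f(s_n + h, w_n + h·k1); w_{n+1} = w_n + (h/2)·(k1 + k2).
s=1.000000, w=-0.820000:
  k1 = f(1.000000, -0.820000) = 2.143741
  k2 = f(1.090000, -0.627063) = 1.760152
  w ← -0.820000 + (0.09/2)·(2.143741 + 1.760152) = -0.644325
s=1.090000, w=-0.644325:
  k1 = f(1.090000, -0.644325) = 1.777414
  k2 = f(1.180000, -0.484358) = 1.417623
  w ← -0.644325 + (0.09/2)·(1.777414 + 1.417623) = -0.500548
s=1.180000, w=-0.500548:
  k1 = f(1.180000, -0.500548) = 1.433814
  k2 = f(1.270000, -0.371505) = 1.097393
  w ← -0.500548 + (0.09/2)·(1.433814 + 1.097393) = -0.386644
w(1.27) ≈ -0.3866

-0.3866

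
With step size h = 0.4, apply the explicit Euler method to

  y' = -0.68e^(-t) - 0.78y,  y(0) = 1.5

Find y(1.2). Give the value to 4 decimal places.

Euler: y_{n+1} = y_n + h·f(t_n, y_n).
t=0.000000, y=1.500000: f=-1.850000 → y ← 1.500000 + 0.4·(-1.850000) = 0.760000
t=0.400000, y=0.760000: f=-1.048618 → y ← 0.760000 + 0.4·(-1.048618) = 0.340553
t=0.800000, y=0.340553: f=-0.571175 → y ← 0.340553 + 0.4·(-0.571175) = 0.112083
y(1.2) ≈ 0.1121

0.1121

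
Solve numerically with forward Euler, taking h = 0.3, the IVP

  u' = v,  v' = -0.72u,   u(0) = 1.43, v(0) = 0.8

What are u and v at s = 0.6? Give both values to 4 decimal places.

1.8173, 0.1304

Euler on (u,v): u_{n+1} = u_n + h·u', v_{n+1} = v_n + h·v'.
0.000000: (1.430000, 0.800000); f=(0.800000, -1.029600) → (1.670000, 0.491120)
0.300000: (1.670000, 0.491120); f=(0.491120, -1.202400) → (1.817336, 0.130400)
(u(0.6), v(0.6)) ≈ (1.8173, 0.1304)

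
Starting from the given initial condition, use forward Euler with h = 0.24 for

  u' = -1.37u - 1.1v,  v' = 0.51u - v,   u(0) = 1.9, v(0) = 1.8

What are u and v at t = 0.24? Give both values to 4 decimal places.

Euler on (u,v): u_{n+1} = u_n + h·u', v_{n+1} = v_n + h·v'.
0.000000: (1.900000, 1.800000); f=(-4.583000, -0.831000) → (0.800080, 1.600560)
(u(0.24), v(0.24)) ≈ (0.8001, 1.6006)

0.8001, 1.6006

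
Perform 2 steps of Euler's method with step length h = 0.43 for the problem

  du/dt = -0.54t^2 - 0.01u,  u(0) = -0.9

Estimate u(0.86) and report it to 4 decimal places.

-0.9352

Euler: u_{n+1} = u_n + h·f(t_n, u_n).
t=0.000000, u=-0.900000: f=0.009000 → u ← -0.900000 + 0.43·0.009000 = -0.896130
t=0.430000, u=-0.896130: f=-0.090885 → u ← -0.896130 + 0.43·(-0.090885) = -0.935210
u(0.86) ≈ -0.9352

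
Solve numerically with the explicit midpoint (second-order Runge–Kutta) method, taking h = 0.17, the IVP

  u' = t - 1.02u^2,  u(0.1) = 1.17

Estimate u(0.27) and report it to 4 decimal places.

Midpoint: k1 = f(t_n, u_n); k2 = f(t_n + h/2, u_n + (h/2)·k1); u_{n+1} = u_n + h·k2.
t=0.100000, u=1.170000:
  k1 = f(0.100000, 1.170000) = -1.296278
  k2 = f(0.185000, 1.059816) = -0.960675
  u ← 1.170000 + 0.17·(-0.960675) = 1.006685
u(0.27) ≈ 1.0067

1.0067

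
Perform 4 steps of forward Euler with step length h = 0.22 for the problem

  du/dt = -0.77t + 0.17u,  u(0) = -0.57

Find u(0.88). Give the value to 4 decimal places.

Euler: u_{n+1} = u_n + h·f(t_n, u_n).
t=0.000000, u=-0.570000: f=-0.096900 → u ← -0.570000 + 0.22·(-0.096900) = -0.591318
t=0.220000, u=-0.591318: f=-0.269924 → u ← -0.591318 + 0.22·(-0.269924) = -0.650701
t=0.440000, u=-0.650701: f=-0.449419 → u ← -0.650701 + 0.22·(-0.449419) = -0.749574
t=0.660000, u=-0.749574: f=-0.635627 → u ← -0.749574 + 0.22·(-0.635627) = -0.889412
u(0.88) ≈ -0.8894

-0.8894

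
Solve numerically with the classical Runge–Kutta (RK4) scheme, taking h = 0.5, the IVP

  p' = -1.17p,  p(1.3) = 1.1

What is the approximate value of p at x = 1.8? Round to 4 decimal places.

RK4: k1 = f(x_n, p_n); k2 = f(x_n + h/2, p_n + (h/2)·k1); k3 = f(x_n + h/2, p_n + (h/2)·k2); k4 = f(x_n + h, p_n + h·k3); p_{n+1} = p_n + (h/6)·(k1 + 2k2 + 2k3 + k4).
x=1.300000, p=1.100000:
  k1 = f(1.300000, 1.100000) = -1.287000
  k2 = f(1.550000, 0.778250) = -0.910553
  k3 = f(1.550000, 0.872362) = -1.020663
  k4 = f(1.800000, 0.589668) = -0.689912
  p ← 1.100000 + (0.5/6)·(k1 + 2k2 + 2k3 + k4) = 0.613388
p(1.8) ≈ 0.6134

0.6134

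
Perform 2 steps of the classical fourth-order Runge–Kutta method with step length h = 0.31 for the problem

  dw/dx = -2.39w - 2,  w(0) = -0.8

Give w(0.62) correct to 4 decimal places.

RK4: k1 = f(x_n, w_n); k2 = f(x_n + h/2, w_n + (h/2)·k1); k3 = f(x_n + h/2, w_n + (h/2)·k2); k4 = f(x_n + h, w_n + h·k3); w_{n+1} = w_n + (h/6)·(k1 + 2k2 + 2k3 + k4).
x=0.000000, w=-0.800000:
  k1 = f(0.000000, -0.800000) = -0.088000
  k2 = f(0.155000, -0.813640) = -0.055400
  k3 = f(0.155000, -0.808587) = -0.067477
  k4 = f(0.310000, -0.820918) = -0.038006
  w ← -0.800000 + (0.31/6)·(k1 + 2k2 + 2k3 + k4) = -0.819208
x=0.310000, w=-0.819208:
  k1 = f(0.310000, -0.819208) = -0.042094
  k2 = f(0.465000, -0.825732) = -0.026500
  k3 = f(0.465000, -0.823315) = -0.032277
  k4 = f(0.620000, -0.829213) = -0.018180
  w ← -0.819208 + (0.31/6)·(k1 + 2k2 + 2k3 + k4) = -0.828395
w(0.62) ≈ -0.8284

-0.8284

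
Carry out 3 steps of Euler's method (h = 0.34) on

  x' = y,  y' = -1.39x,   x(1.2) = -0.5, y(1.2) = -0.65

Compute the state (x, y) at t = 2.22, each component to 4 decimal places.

Euler on (x,y): x_{n+1} = x_n + h·x', y_{n+1} = y_n + h·y'.
1.200000: (-0.500000, -0.650000); f=(-0.650000, 0.695000) → (-0.721000, -0.413700)
1.540000: (-0.721000, -0.413700); f=(-0.413700, 1.002190) → (-0.861658, -0.072955)
1.880000: (-0.861658, -0.072955); f=(-0.072955, 1.197705) → (-0.886463, 0.334264)
(x(2.22), y(2.22)) ≈ (-0.8865, 0.3343)

-0.8865, 0.3343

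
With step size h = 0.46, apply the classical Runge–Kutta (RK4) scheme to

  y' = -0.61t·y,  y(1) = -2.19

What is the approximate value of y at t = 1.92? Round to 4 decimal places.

-0.9654

RK4: k1 = f(t_n, y_n); k2 = f(t_n + h/2, y_n + (h/2)·k1); k3 = f(t_n + h/2, y_n + (h/2)·k2); k4 = f(t_n + h, y_n + h·k3); y_{n+1} = y_n + (h/6)·(k1 + 2k2 + 2k3 + k4).
t=1.000000, y=-2.190000:
  k1 = f(1.000000, -2.190000) = 1.335900
  k2 = f(1.230000, -1.882743) = 1.412622
  k3 = f(1.230000, -1.865097) = 1.399382
  k4 = f(1.460000, -1.546284) = 1.377121
  y ← -2.190000 + (0.46/6)·(k1 + 2k2 + 2k3 + k4) = -1.550828
t=1.460000, y=-1.550828:
  k1 = f(1.460000, -1.550828) = 1.381167
  k2 = f(1.690000, -1.233159) = 1.271264
  k3 = f(1.690000, -1.258437) = 1.297323
  k4 = f(1.920000, -0.954059) = 1.117394
  y ← -1.550828 + (0.46/6)·(k1 + 2k2 + 2k3 + k4) = -0.965421
y(1.92) ≈ -0.9654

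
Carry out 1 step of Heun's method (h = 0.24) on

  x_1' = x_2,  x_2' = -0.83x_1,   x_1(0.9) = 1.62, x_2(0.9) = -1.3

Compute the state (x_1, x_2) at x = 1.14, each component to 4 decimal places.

Heun on (x_1,x_2): k1 = f(x_n, state_n); k2 = f(x_n + h, state_n + h·k1); state_{n+1} = state_n + (h/2)·(k1 + k2).
0.900000: (1.620000, -1.300000)
  k1 = (-1.300000, -1.344600)
  predictor → (1.308000, -1.622704)
  k2 = (-1.622704, -1.085640)
  → (1.269276, -1.591629)
(x_1(1.14), x_2(1.14)) ≈ (1.2693, -1.5916)

1.2693, -1.5916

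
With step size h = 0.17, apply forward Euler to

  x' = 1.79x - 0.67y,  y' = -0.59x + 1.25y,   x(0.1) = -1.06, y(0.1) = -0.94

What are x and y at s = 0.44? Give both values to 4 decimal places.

Euler on (x,y): x_{n+1} = x_n + h·x', y_{n+1} = y_n + h·y'.
0.100000: (-1.060000, -0.940000); f=(-1.267600, -0.549600) → (-1.275492, -1.033432)
0.270000: (-1.275492, -1.033432); f=(-1.590731, -0.539250) → (-1.545916, -1.125104)
(x(0.44), y(0.44)) ≈ (-1.5459, -1.1251)

-1.5459, -1.1251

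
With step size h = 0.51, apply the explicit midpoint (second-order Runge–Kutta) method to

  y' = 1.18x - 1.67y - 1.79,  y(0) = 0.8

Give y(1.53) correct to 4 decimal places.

-0.1077

Midpoint: k1 = f(x_n, y_n); k2 = f(x_n + h/2, y_n + (h/2)·k1); y_{n+1} = y_n + h·k2.
x=0.000000, y=0.800000:
  k1 = f(0.000000, 0.800000) = -3.126000
  k2 = f(0.255000, 0.002870) = -1.493893
  y ← 0.800000 + 0.51·(-1.493893) = 0.038115
x=0.510000, y=0.038115:
  k1 = f(0.510000, 0.038115) = -1.251851
  k2 = f(0.765000, -0.281107) = -0.417850
  y ← 0.038115 + 0.51·(-0.417850) = -0.174989
x=1.020000, y=-0.174989:
  k1 = f(1.020000, -0.174989) = -0.294168
  k2 = f(1.275000, -0.250002) = 0.132003
  y ← -0.174989 + 0.51·0.132003 = -0.107667
y(1.53) ≈ -0.1077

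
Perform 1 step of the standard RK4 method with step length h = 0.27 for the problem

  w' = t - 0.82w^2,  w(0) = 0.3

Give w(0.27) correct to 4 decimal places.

RK4: k1 = f(t_n, w_n); k2 = f(t_n + h/2, w_n + (h/2)·k1); k3 = f(t_n + h/2, w_n + (h/2)·k2); k4 = f(t_n + h, w_n + h·k3); w_{n+1} = w_n + (h/6)·(k1 + 2k2 + 2k3 + k4).
t=0.000000, w=0.300000:
  k1 = f(0.000000, 0.300000) = -0.073800
  k2 = f(0.135000, 0.290037) = 0.066020
  k3 = f(0.135000, 0.308913) = 0.056750
  k4 = f(0.270000, 0.315322) = 0.188469
  w ← 0.300000 + (0.27/6)·(k1 + 2k2 + 2k3 + k4) = 0.316209
w(0.27) ≈ 0.3162

0.3162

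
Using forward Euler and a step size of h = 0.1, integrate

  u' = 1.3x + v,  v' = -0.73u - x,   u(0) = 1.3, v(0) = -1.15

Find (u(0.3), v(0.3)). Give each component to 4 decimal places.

0.9654, -1.4398

Euler on (u,v): u_{n+1} = u_n + h·u', v_{n+1} = v_n + h·v'.
0.000000: (1.300000, -1.150000); f=(-1.150000, -0.949000) → (1.185000, -1.244900)
0.100000: (1.185000, -1.244900); f=(-1.114900, -0.965050) → (1.073510, -1.341405)
0.200000: (1.073510, -1.341405); f=(-1.081405, -0.983662) → (0.965369, -1.439771)
(u(0.3), v(0.3)) ≈ (0.9654, -1.4398)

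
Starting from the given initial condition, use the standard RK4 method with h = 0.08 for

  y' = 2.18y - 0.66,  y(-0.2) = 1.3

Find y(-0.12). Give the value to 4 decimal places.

1.4900

RK4: k1 = f(t_n, y_n); k2 = f(t_n + h/2, y_n + (h/2)·k1); k3 = f(t_n + h/2, y_n + (h/2)·k2); k4 = f(t_n + h, y_n + h·k3); y_{n+1} = y_n + (h/6)·(k1 + 2k2 + 2k3 + k4).
t=-0.200000, y=1.300000:
  k1 = f(-0.200000, 1.300000) = 2.174000
  k2 = f(-0.160000, 1.386960) = 2.363573
  k3 = f(-0.160000, 1.394543) = 2.380104
  k4 = f(-0.120000, 1.490408) = 2.589090
  y ← 1.300000 + (0.08/6)·(k1 + 2k2 + 2k3 + k4) = 1.490006
y(-0.12) ≈ 1.4900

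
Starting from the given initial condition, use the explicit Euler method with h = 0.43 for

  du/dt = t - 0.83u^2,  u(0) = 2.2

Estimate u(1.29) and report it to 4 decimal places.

0.8284

Euler: u_{n+1} = u_n + h·f(t_n, u_n).
t=0.000000, u=2.200000: f=-4.017200 → u ← 2.200000 + 0.43·(-4.017200) = 0.472604
t=0.430000, u=0.472604: f=0.244616 → u ← 0.472604 + 0.43·0.244616 = 0.577789
t=0.860000, u=0.577789: f=0.582913 → u ← 0.577789 + 0.43·0.582913 = 0.828441
u(1.29) ≈ 0.8284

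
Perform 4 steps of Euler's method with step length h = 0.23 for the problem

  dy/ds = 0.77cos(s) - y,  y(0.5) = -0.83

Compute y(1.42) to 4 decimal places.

0.0015

Euler: y_{n+1} = y_n + h·f(s_n, y_n).
s=0.500000, y=-0.830000: f=1.505739 → y ← -0.830000 + 0.23·1.505739 = -0.483680
s=0.730000, y=-0.483680: f=1.057464 → y ← -0.483680 + 0.23·1.057464 = -0.240463
s=0.960000, y=-0.240463: f=0.682074 → y ← -0.240463 + 0.23·0.682074 = -0.083586
s=1.190000, y=-0.083586: f=0.369764 → y ← -0.083586 + 0.23·0.369764 = 0.001459
y(1.42) ≈ 0.0015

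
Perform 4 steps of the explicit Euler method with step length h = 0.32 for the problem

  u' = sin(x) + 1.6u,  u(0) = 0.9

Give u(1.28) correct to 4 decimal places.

5.4850

Euler: u_{n+1} = u_n + h·f(x_n, u_n).
x=0.000000, u=0.900000: f=1.440000 → u ← 0.900000 + 0.32·1.440000 = 1.360800
x=0.320000, u=1.360800: f=2.491847 → u ← 1.360800 + 0.32·2.491847 = 2.158191
x=0.640000, u=2.158191: f=4.050301 → u ← 2.158191 + 0.32·4.050301 = 3.454287
x=0.960000, u=3.454287: f=6.346051 → u ← 3.454287 + 0.32·6.346051 = 5.485024
u(1.28) ≈ 5.4850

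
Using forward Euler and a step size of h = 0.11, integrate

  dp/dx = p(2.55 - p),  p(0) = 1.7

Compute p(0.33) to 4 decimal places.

Euler: p_{n+1} = p_n + h·f(x_n, p_n).
x=0.000000, p=1.700000: f=1.445000 → p ← 1.700000 + 0.11·1.445000 = 1.858950
x=0.110000, p=1.858950: f=1.284627 → p ← 1.858950 + 0.11·1.284627 = 2.000259
x=0.220000, p=2.000259: f=1.099624 → p ← 2.000259 + 0.11·1.099624 = 2.121218
p(0.33) ≈ 2.1212

2.1212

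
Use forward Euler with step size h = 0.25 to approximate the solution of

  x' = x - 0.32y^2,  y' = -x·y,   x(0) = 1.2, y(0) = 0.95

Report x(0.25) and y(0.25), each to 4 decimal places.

Euler on (x,y): x_{n+1} = x_n + h·x', y_{n+1} = y_n + h·y'.
0.000000: (1.200000, 0.950000); f=(0.911200, -1.140000) → (1.427800, 0.665000)
(x(0.25), y(0.25)) ≈ (1.4278, 0.6650)

1.4278, 0.6650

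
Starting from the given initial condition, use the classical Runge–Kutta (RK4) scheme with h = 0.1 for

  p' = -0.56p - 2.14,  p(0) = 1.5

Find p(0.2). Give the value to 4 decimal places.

RK4: k1 = f(t_n, p_n); k2 = f(t_n + h/2, p_n + (h/2)·k1); k3 = f(t_n + h/2, p_n + (h/2)·k2); k4 = f(t_n + h, p_n + h·k3); p_{n+1} = p_n + (h/6)·(k1 + 2k2 + 2k3 + k4).
t=0.000000, p=1.500000:
  k1 = f(0.000000, 1.500000) = -2.980000
  k2 = f(0.050000, 1.351000) = -2.896560
  k3 = f(0.050000, 1.355172) = -2.898896
  k4 = f(0.100000, 1.210110) = -2.817662
  p ← 1.500000 + (0.1/6)·(k1 + 2k2 + 2k3 + k4) = 1.210190
t=0.100000, p=1.210190:
  k1 = f(0.100000, 1.210190) = -2.817707
  k2 = f(0.150000, 1.069305) = -2.738811
  k3 = f(0.150000, 1.073250) = -2.741020
  k4 = f(0.200000, 0.936088) = -2.664210
  p ← 1.210190 + (0.1/6)·(k1 + 2k2 + 2k3 + k4) = 0.936164
p(0.2) ≈ 0.9362

0.9362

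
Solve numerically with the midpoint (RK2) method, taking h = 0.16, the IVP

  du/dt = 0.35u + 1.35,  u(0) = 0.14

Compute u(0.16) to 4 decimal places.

0.3701

Midpoint: k1 = f(t_n, u_n); k2 = f(t_n + h/2, u_n + (h/2)·k1); u_{n+1} = u_n + h·k2.
t=0.000000, u=0.140000:
  k1 = f(0.000000, 0.140000) = 1.399000
  k2 = f(0.080000, 0.251920) = 1.438172
  u ← 0.140000 + 0.16·1.438172 = 0.370108
u(0.16) ≈ 0.3701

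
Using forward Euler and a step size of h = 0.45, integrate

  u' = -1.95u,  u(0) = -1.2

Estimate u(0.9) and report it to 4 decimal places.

-0.0180

Euler: u_{n+1} = u_n + h·f(x_n, u_n).
x=0.000000, u=-1.200000: f=2.340000 → u ← -1.200000 + 0.45·2.340000 = -0.147000
x=0.450000, u=-0.147000: f=0.286650 → u ← -0.147000 + 0.45·0.286650 = -0.018008
u(0.9) ≈ -0.0180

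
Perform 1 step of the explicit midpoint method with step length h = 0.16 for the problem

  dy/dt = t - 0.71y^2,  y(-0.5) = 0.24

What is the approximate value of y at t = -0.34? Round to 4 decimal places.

0.1684

Midpoint: k1 = f(t_n, y_n); k2 = f(t_n + h/2, y_n + (h/2)·k1); y_{n+1} = y_n + h·k2.
t=-0.500000, y=0.240000:
  k1 = f(-0.500000, 0.240000) = -0.540896
  k2 = f(-0.420000, 0.196728) = -0.447478
  y ← 0.240000 + 0.16·(-0.447478) = 0.168403
y(-0.34) ≈ 0.1684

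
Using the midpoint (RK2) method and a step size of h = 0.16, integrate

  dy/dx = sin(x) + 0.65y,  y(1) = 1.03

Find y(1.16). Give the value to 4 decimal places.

1.2908

Midpoint: k1 = f(x_n, y_n); k2 = f(x_n + h/2, y_n + (h/2)·k1); y_{n+1} = y_n + h·k2.
x=1.000000, y=1.030000:
  k1 = f(1.000000, 1.030000) = 1.510971
  k2 = f(1.080000, 1.150878) = 1.630028
  y ← 1.030000 + 0.16·1.630028 = 1.290805
y(1.16) ≈ 1.2908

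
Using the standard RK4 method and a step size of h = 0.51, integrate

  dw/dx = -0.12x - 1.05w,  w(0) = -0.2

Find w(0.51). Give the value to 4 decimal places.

-0.1303

RK4: k1 = f(x_n, w_n); k2 = f(x_n + h/2, w_n + (h/2)·k1); k3 = f(x_n + h/2, w_n + (h/2)·k2); k4 = f(x_n + h, w_n + h·k3); w_{n+1} = w_n + (h/6)·(k1 + 2k2 + 2k3 + k4).
x=0.000000, w=-0.200000:
  k1 = f(0.000000, -0.200000) = 0.210000
  k2 = f(0.255000, -0.146450) = 0.123173
  k3 = f(0.255000, -0.168591) = 0.146421
  k4 = f(0.510000, -0.125326) = 0.070392
  w ← -0.200000 + (0.51/6)·(k1 + 2k2 + 2k3 + k4) = -0.130336
w(0.51) ≈ -0.1303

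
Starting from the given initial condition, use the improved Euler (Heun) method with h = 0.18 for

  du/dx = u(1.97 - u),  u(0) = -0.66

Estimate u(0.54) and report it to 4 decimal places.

-4.1028

Heun: k1 = f(x_n, u_n); k2 = f(x_n + h, u_n + h·k1); u_{n+1} = u_n + (h/2)·(k1 + k2).
x=0.000000, u=-0.660000:
  k1 = f(0.000000, -0.660000) = -1.735800
  k2 = f(0.180000, -0.972444) = -2.861362
  u ← -0.660000 + (0.18/2)·(-1.735800 + (-2.861362)) = -1.073745
x=0.180000, u=-1.073745:
  k1 = f(0.180000, -1.073745) = -3.268204
  k2 = f(0.360000, -1.662021) = -6.036497
  u ← -1.073745 + (0.18/2)·(-3.268204 + (-6.036497)) = -1.911168
x=0.360000, u=-1.911168:
  k1 = f(0.360000, -1.911168) = -7.417562
  k2 = f(0.540000, -3.246329) = -16.933919
  u ← -1.911168 + (0.18/2)·(-7.417562 + (-16.933919)) = -4.102801
u(0.54) ≈ -4.1028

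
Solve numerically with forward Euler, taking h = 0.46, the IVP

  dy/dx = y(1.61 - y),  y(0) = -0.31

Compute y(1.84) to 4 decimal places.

-7.9453

Euler: y_{n+1} = y_n + h·f(x_n, y_n).
x=0.000000, y=-0.310000: f=-0.595200 → y ← -0.310000 + 0.46·(-0.595200) = -0.583792
x=0.460000, y=-0.583792: f=-1.280718 → y ← -0.583792 + 0.46·(-1.280718) = -1.172922
x=0.920000, y=-1.172922: f=-3.264152 → y ← -1.172922 + 0.46·(-3.264152) = -2.674432
x=1.380000, y=-2.674432: f=-11.458424 → y ← -2.674432 + 0.46·(-11.458424) = -7.945307
y(1.84) ≈ -7.9453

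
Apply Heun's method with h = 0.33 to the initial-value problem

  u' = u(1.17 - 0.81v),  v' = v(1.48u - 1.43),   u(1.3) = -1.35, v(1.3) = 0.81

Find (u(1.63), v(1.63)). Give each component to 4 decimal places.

-1.7917, 0.4179

Heun on (u,v): k1 = f(x_n, state_n); k2 = f(x_n + h, state_n + h·k1); state_{n+1} = state_n + (h/2)·(k1 + k2).
1.300000: (-1.350000, 0.810000)
  k1 = (-0.693765, -2.776680)
  predictor → (-1.578942, -0.106304)
  k2 = (-1.983320, 0.400431)
  → (-1.791719, 0.417919)
(u(1.63), v(1.63)) ≈ (-1.7917, 0.4179)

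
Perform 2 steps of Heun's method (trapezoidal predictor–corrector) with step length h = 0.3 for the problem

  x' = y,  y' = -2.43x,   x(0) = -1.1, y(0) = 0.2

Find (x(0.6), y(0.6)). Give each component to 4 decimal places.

-0.5251, 1.5433

Heun on (x,y): k1 = f(s_n, state_n); k2 = f(s_n + h, state_n + h·k1); state_{n+1} = state_n + (h/2)·(k1 + k2).
0.000000: (-1.100000, 0.200000)
  k1 = (0.200000, 2.673000)
  predictor → (-1.040000, 1.001900)
  k2 = (1.001900, 2.527200)
  → (-0.919715, 0.980030)
0.300000: (-0.919715, 0.980030)
  k1 = (0.980030, 2.234907)
  predictor → (-0.625706, 1.650502)
  k2 = (1.650502, 1.520466)
  → (-0.525135, 1.543336)
(x(0.6), y(0.6)) ≈ (-0.5251, 1.5433)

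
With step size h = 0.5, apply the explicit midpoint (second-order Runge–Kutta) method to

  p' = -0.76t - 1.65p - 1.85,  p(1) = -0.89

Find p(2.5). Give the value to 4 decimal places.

-1.9371

Midpoint: k1 = f(t_n, p_n); k2 = f(t_n + h/2, p_n + (h/2)·k1); p_{n+1} = p_n + h·k2.
t=1.000000, p=-0.890000:
  k1 = f(1.000000, -0.890000) = -1.141500
  k2 = f(1.250000, -1.175375) = -0.860631
  p ← -0.890000 + 0.5·(-0.860631) = -1.320316
t=1.500000, p=-1.320316:
  k1 = f(1.500000, -1.320316) = -0.811479
  k2 = f(1.750000, -1.523185) = -0.666744
  p ← -1.320316 + 0.5·(-0.666744) = -1.653688
t=2.000000, p=-1.653688:
  k1 = f(2.000000, -1.653688) = -0.641415
  k2 = f(2.250000, -1.814041) = -0.566832
  p ← -1.653688 + 0.5·(-0.566832) = -1.937103
p(2.5) ≈ -1.9371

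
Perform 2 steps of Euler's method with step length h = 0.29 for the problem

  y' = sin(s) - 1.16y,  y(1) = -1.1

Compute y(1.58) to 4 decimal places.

-0.0438

Euler: y_{n+1} = y_n + h·f(s_n, y_n).
s=1.000000, y=-1.100000: f=2.117471 → y ← -1.100000 + 0.29·2.117471 = -0.485933
s=1.290000, y=-0.485933: f=1.524518 → y ← -0.485933 + 0.29·1.524518 = -0.043823
y(1.58) ≈ -0.0438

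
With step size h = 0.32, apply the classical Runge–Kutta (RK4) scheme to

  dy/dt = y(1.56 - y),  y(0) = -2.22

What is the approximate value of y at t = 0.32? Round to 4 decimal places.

RK4: k1 = f(t_n, y_n); k2 = f(t_n + h/2, y_n + (h/2)·k1); k3 = f(t_n + h/2, y_n + (h/2)·k2); k4 = f(t_n + h, y_n + h·k3); y_{n+1} = y_n + (h/6)·(k1 + 2k2 + 2k3 + k4).
t=0.000000, y=-2.220000:
  k1 = f(0.000000, -2.220000) = -8.391600
  k2 = f(0.160000, -3.562656) = -18.250261
  k3 = f(0.160000, -5.140042) = -34.438495
  k4 = f(0.320000, -13.240318) = -195.960925
  y ← -2.220000 + (0.32/6)·(k1 + 2k2 + 2k3 + k4) = -18.738935
y(0.32) ≈ -18.7389

-18.7389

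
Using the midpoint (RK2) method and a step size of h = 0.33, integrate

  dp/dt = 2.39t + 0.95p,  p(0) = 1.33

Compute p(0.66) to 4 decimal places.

Midpoint: k1 = f(t_n, p_n); k2 = f(t_n + h/2, p_n + (h/2)·k1); p_{n+1} = p_n + h·k2.
t=0.000000, p=1.330000:
  k1 = f(0.000000, 1.330000) = 1.263500
  k2 = f(0.165000, 1.538478) = 1.855904
  p ← 1.330000 + 0.33·1.855904 = 1.942448
t=0.330000, p=1.942448:
  k1 = f(0.330000, 1.942448) = 2.634026
  k2 = f(0.495000, 2.377062) = 3.441259
  p ← 1.942448 + 0.33·3.441259 = 3.078064
p(0.66) ≈ 3.0781

3.0781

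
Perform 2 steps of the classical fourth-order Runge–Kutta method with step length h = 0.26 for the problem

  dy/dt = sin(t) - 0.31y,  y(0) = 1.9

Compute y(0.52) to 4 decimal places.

1.7424

RK4: k1 = f(t_n, y_n); k2 = f(t_n + h/2, y_n + (h/2)·k1); k3 = f(t_n + h/2, y_n + (h/2)·k2); k4 = f(t_n + h, y_n + h·k3); y_{n+1} = y_n + (h/6)·(k1 + 2k2 + 2k3 + k4).
t=0.000000, y=1.900000:
  k1 = f(0.000000, 1.900000) = -0.589000
  k2 = f(0.130000, 1.823430) = -0.435629
  k3 = f(0.130000, 1.843368) = -0.441810
  k4 = f(0.260000, 1.785129) = -0.296310
  y ← 1.900000 + (0.26/6)·(k1 + 2k2 + 2k3 + k4) = 1.785592
t=0.260000, y=1.785592:
  k1 = f(0.260000, 1.785592) = -0.296453
  k2 = f(0.390000, 1.747053) = -0.161398
  k3 = f(0.390000, 1.764610) = -0.166841
  k4 = f(0.520000, 1.742213) = -0.043206
  y ← 1.785592 + (0.26/6)·(k1 + 2k2 + 2k3 + k4) = 1.742426
y(0.52) ≈ 1.7424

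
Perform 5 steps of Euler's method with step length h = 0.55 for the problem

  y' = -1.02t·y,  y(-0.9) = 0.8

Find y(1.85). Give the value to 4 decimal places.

0.2005

Euler: y_{n+1} = y_n + h·f(t_n, y_n).
t=-0.900000, y=0.800000: f=0.734400 → y ← 0.800000 + 0.55·0.734400 = 1.203920
t=-0.350000, y=1.203920: f=0.429799 → y ← 1.203920 + 0.55·0.429799 = 1.440310
t=0.200000, y=1.440310: f=-0.293823 → y ← 1.440310 + 0.55·(-0.293823) = 1.278707
t=0.750000, y=1.278707: f=-0.978211 → y ← 1.278707 + 0.55·(-0.978211) = 0.740691
t=1.300000, y=0.740691: f=-0.982156 → y ← 0.740691 + 0.55·(-0.982156) = 0.200505
y(1.85) ≈ 0.2005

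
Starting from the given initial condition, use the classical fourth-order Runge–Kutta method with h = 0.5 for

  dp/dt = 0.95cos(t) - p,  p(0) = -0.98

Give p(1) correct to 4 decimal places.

0.1204

RK4: k1 = f(t_n, p_n); k2 = f(t_n + h/2, p_n + (h/2)·k1); k3 = f(t_n + h/2, p_n + (h/2)·k2); k4 = f(t_n + h, p_n + h·k3); p_{n+1} = p_n + (h/6)·(k1 + 2k2 + 2k3 + k4).
t=0.000000, p=-0.980000:
  k1 = f(0.000000, -0.980000) = 1.930000
  k2 = f(0.250000, -0.497500) = 1.417967
  k3 = f(0.250000, -0.625508) = 1.545975
  k4 = f(0.500000, -0.207012) = 1.040716
  p ← -0.980000 + (0.5/6)·(k1 + 2k2 + 2k3 + k4) = -0.238450
t=0.500000, p=-0.238450:
  k1 = f(0.500000, -0.238450) = 1.072153
  k2 = f(0.750000, 0.029588) = 0.665516
  k3 = f(0.750000, -0.072071) = 0.767175
  k4 = f(1.000000, 0.145138) = 0.368150
  p ← -0.238450 + (0.5/6)·(k1 + 2k2 + 2k3 + k4) = 0.120357
p(1) ≈ 0.1204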